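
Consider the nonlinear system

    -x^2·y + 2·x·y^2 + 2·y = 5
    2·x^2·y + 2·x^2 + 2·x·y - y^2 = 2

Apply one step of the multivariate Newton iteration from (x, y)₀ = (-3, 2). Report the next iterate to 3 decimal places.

At (-3, 2): F = (-43.000, 36.000).
Jacobian J = [[-2·x·y + 2·y^2, -x^2 + 4·x·y + 2], [4·x·y + 4·x + 2·y, 2·x^2 + 2·x - 2·y]].
At the point, J = [[20.000, -31.000], [-32.000, 8.000]] (det J = -832.000).
Solving J·Δ = −F gives Δ = (0.928, -0.788).
Then the next iterate is (x, y)₁ = (-2.072, 1.212).

(-2.072, 1.212)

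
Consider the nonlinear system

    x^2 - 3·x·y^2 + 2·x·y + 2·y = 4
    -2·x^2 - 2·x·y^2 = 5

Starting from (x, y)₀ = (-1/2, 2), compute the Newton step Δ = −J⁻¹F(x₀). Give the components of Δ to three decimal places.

At (-1/2, 2): F = (4.250, -1.500).
Jacobian J = [[2·x - 3·y^2 + 2·y, -6·x·y + 2·x + 2], [-4·x - 2·y^2, -4·x·y]].
At the point, J = [[-9.000, 7.000], [-6.000, 4.000]] (det J = 6.000).
Solving J·Δ = −F gives Δ = (-4.583, -6.500).

(-4.583, -6.500)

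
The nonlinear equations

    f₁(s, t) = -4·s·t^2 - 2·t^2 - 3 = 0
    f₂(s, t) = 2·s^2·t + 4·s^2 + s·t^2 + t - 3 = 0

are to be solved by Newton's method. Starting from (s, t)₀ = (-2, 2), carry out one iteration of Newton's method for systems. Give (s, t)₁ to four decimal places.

(-1.1905, 1.6646)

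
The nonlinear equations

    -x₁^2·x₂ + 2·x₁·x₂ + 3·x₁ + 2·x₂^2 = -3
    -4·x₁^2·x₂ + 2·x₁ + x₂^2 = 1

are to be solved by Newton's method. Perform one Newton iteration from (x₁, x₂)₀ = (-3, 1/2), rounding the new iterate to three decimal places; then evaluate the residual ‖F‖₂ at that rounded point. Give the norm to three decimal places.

4.389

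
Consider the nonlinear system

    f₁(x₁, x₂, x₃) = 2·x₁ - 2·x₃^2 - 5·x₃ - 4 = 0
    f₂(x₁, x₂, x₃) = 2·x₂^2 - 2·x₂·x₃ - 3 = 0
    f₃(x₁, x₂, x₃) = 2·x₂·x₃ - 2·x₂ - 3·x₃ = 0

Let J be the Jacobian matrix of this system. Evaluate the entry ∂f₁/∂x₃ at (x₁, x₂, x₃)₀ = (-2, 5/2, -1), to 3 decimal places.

-1.000

∂f₁/∂x₃ = -4·x₃ - 5.
At (-2, 5/2, -1) this is -1.000.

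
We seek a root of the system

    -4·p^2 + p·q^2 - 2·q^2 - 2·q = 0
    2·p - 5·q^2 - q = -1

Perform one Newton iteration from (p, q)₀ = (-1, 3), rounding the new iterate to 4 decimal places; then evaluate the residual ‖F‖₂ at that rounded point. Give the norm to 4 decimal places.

At (-1, 3): F = (-37.0000, -49.0000).
Jacobian J = [[-8·p + q^2, 2·p·q - 4·q - 2], [2, -10·q - 1]].
At the point, J = [[17.0000, -20.0000], [2.0000, -31.0000]] (det J = -487.0000).
Solving J·Δ = −F gives Δ = (0.3429, -1.5585).
Then the next iterate is (p, q)₁ = (-0.6571, 1.4415).
Re-evaluating at (-0.6571, 1.4415): F = (-10.131369, -12.145311), so ‖F‖₂ = 15.8162.

15.8162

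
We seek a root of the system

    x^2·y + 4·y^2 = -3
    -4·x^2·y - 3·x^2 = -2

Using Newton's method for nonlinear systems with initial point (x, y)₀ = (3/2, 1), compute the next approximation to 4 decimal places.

At (3/2, 1): F = (9.2500, -13.7500).
Jacobian J = [[2·x·y, x^2 + 8·y], [-8·x·y - 6·x, -4·x^2]].
At the point, J = [[3.0000, 10.2500], [-21.0000, -9.0000]] (det J = 188.2500).
Solving J·Δ = −F gives Δ = (-0.3064, -0.8127).
Then the next iterate is (x, y)₁ = (1.1936, 0.1873).

(1.1936, 0.1873)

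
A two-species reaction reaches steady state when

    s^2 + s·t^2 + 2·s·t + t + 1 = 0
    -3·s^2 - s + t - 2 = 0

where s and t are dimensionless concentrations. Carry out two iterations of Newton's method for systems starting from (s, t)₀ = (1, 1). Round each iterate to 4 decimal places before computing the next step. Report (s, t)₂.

At (1, 1): F = (6.0000, -5.0000).
Jacobian J = [[2·s + t^2 + 2·t, 2·s·t + 2·s + 1], [-6·s - 1, 1]].
At the point, J = [[5.0000, 5.0000], [-7.0000, 1.0000]] (det J = 40.0000).
Solving J·Δ = −F gives Δ = (-0.7750, -0.4250).
Then the next iterate is (s, t)₁ = (0.2250, 0.5750).
Round to (0.2250, 0.5750) and repeat: F = (1.958766, -1.801875), J = [[1.930625, 1.708750], [-2.3500, 1.0000]].
Δ = (-0.8472, -0.1891), so (s, t)₂ = (-0.6222, 0.3859).

(-0.6222, 0.3859)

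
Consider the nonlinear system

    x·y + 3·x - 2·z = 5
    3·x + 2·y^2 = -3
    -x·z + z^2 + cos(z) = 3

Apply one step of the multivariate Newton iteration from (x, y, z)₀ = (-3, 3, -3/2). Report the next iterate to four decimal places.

(-0.1935, 1.2984, -0.5281)

At (-3, 3, -3/2): F = (-20.0000, 12.0000, -5.179263).
Jacobian J = [[y + 3, x, -2], [3, 4·y, 0], [-z, 0, -x + 2·z - sin(z)]].
At the point, J = [[6.0000, -3.0000, -2.0000], [3.0000, 12.0000, 0.0000], [1.5000, 0.0000, 0.997495]] (det J = 116.797094).
Solving J·Δ = −F gives Δ = (2.8065, -1.7016, 0.9719).
Then the next iterate is (x, y, z)₁ = (-0.1935, 1.2984, -0.5281).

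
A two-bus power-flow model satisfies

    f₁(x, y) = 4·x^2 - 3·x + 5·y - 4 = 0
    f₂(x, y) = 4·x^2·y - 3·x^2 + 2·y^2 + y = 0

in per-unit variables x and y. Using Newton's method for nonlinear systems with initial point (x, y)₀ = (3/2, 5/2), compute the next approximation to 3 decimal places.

At (3/2, 5/2): F = (13.000, 30.750).
Jacobian J = [[8·x - 3, 5], [8·x·y - 6·x, 4·x^2 + 4·y + 1]].
At the point, J = [[9.000, 5.000], [21.000, 20.000]] (det J = 75.000).
Solving J·Δ = −F gives Δ = (-1.417, -0.050).
Then the next iterate is (x, y)₁ = (0.083, 2.450).

(0.083, 2.450)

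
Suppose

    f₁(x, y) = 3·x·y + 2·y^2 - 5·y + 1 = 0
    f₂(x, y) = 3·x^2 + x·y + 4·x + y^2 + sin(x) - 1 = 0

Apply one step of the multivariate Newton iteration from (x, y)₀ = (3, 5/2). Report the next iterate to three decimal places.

(0.999, 1.893)

At (3, 5/2): F = (23.500, 51.89112).
Jacobian J = [[3·y, 3·x + 4·y - 5], [6·x + y + cos(x) + 4, x + 2·y]].
At the point, J = [[7.500, 14.000], [23.51001, 8.000]] (det J = -269.14011).
Solving J·Δ = −F gives Δ = (-2.001, -0.607).
Then the next iterate is (x, y)₁ = (0.999, 1.893).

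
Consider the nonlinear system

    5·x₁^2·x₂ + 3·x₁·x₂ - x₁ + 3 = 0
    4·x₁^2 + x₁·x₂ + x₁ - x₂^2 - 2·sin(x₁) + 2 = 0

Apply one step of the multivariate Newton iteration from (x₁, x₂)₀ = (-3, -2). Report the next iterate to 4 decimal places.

(-1.4029, -2.5179)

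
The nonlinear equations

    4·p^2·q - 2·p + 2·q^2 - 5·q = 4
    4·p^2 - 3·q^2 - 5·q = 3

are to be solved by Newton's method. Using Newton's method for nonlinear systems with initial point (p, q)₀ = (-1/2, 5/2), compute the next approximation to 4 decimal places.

At (-1/2, 5/2): F = (-0.5000, -33.2500).
Jacobian J = [[8·p·q - 2, 4·p^2 + 4·q - 5], [8·p, -6·q - 5]].
At the point, J = [[-12.0000, 6.0000], [-4.0000, -20.0000]] (det J = 264.0000).
Solving J·Δ = −F gives Δ = (-0.7936, -1.5038).
Then the next iterate is (p, q)₁ = (-1.2936, 0.9962).

(-1.2936, 0.9962)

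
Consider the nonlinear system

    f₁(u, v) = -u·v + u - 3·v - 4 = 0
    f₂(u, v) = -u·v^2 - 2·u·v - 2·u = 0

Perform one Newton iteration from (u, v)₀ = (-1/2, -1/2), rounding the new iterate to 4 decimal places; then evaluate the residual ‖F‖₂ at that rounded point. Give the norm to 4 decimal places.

0.8772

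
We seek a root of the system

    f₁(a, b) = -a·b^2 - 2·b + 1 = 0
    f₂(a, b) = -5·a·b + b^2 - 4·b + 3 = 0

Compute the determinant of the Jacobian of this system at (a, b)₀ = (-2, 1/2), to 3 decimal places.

-1.750

J = [[-b^2, -2·a·b - 2], [-5·b, -5·a + 2·b - 4]].
At the point, J = [[-0.250, 0.000], [-2.500, 7.000]].
det J = -1.750.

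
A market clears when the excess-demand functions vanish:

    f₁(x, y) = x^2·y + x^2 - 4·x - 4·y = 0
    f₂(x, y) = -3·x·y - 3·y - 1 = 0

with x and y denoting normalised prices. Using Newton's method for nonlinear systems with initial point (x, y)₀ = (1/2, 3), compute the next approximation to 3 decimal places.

(0.622, -0.467)

At (1/2, 3): F = (-13.000, -14.500).
Jacobian J = [[2·x·y + 2·x - 4, x^2 - 4], [-3·y, -3·x - 3]].
At the point, J = [[0.000, -3.750], [-9.000, -4.500]] (det J = -33.750).
Solving J·Δ = −F gives Δ = (0.122, -3.467).
Then the next iterate is (x, y)₁ = (0.622, -0.467).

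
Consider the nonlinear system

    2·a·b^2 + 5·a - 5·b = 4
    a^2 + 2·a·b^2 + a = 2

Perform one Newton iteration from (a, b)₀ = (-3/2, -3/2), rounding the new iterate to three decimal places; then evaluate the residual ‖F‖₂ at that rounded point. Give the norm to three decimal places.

5.009

At (-3/2, -3/2): F = (-10.750, -8.000).
Jacobian J = [[2·b^2 + 5, 4·a·b - 5], [2·a + 2·b^2 + 1, 4·a·b]].
At the point, J = [[9.500, 4.000], [2.500, 9.000]] (det J = 75.500).
Solving J·Δ = −F gives Δ = (0.858, 0.651).
Then the next iterate is (a, b)₁ = (-0.642, -0.849).
Re-evaluating at (-0.642, -0.849): F = (-3.89051, -3.15534), so ‖F‖₂ = 5.009.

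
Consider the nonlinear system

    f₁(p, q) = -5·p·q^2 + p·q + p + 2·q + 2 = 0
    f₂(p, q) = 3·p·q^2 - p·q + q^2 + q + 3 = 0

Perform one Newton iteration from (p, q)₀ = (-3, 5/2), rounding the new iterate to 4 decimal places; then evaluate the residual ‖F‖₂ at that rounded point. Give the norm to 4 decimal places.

At (-3, 5/2): F = (90.2500, -37.0000).
Jacobian J = [[-5·q^2 + q + 1, -10·p·q + p + 2], [3·q^2 - q, 6·p·q - p + 2·q + 1]].
At the point, J = [[-27.7500, 74.0000], [16.2500, -36.0000]] (det J = -203.5000).
Solving J·Δ = −F gives Δ = (-2.5111, -2.1612).
Then the next iterate is (p, q)₁ = (-5.5111, 0.3388).
Re-evaluating at (-5.5111, 0.3388): F = (-1.537690, 3.422964), so ‖F‖₂ = 3.7525.

3.7525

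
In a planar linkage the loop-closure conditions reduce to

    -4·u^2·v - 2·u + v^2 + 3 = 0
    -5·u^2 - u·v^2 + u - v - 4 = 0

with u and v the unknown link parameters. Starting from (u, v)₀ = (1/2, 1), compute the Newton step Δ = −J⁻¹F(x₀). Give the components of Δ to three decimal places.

(-0.132, -2.794)

At (1/2, 1): F = (2.000, -6.250).
Jacobian J = [[-8·u·v - 2, -4·u^2 + 2·v], [-10·u - v^2 + 1, -2·u·v - 1]].
At the point, J = [[-6.000, 1.000], [-5.000, -2.000]] (det J = 17.000).
Solving J·Δ = −F gives Δ = (-0.132, -2.794).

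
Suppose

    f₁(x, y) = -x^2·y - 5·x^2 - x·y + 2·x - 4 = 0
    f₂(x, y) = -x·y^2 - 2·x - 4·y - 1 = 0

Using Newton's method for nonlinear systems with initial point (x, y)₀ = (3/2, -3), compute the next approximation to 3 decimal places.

At (3/2, -3): F = (-1.000, -5.500).
Jacobian J = [[-2·x·y - 10·x - y + 2, -x^2 - x], [-y^2 - 2, -2·x·y - 4]].
At the point, J = [[-1.000, -3.750], [-11.000, 5.000]] (det J = -46.250).
Solving J·Δ = −F gives Δ = (-0.554, -0.119).
Then the next iterate is (x, y)₁ = (0.946, -3.119).

(0.946, -3.119)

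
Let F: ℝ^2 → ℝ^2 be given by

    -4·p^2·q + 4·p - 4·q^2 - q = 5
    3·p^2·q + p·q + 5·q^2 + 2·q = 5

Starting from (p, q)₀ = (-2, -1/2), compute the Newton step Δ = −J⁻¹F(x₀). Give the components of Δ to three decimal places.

(3.799, -1.592)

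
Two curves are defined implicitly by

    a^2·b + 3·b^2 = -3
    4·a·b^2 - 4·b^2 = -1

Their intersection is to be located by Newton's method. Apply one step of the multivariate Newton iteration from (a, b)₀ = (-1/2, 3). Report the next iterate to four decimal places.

(-0.7546, 1.2732)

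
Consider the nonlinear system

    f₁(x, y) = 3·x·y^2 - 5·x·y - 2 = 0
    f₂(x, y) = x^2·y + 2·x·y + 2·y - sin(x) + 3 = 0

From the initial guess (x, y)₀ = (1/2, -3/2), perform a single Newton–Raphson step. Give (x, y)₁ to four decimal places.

At (1/2, -3/2): F = (5.1250, -2.354426).
Jacobian J = [[3·y^2 - 5·y, 6·x·y - 5·x], [2·x·y + 2·y - cos(x), x^2 + 2·x + 2]].
At the point, J = [[14.2500, -7.0000], [-5.377583, 3.2500]] (det J = 8.669422).
Solving J·Δ = −F gives Δ = (-0.0202, 0.6910).
Then the next iterate is (x, y)₁ = (0.4798, -0.8090).

(0.4798, -0.8090)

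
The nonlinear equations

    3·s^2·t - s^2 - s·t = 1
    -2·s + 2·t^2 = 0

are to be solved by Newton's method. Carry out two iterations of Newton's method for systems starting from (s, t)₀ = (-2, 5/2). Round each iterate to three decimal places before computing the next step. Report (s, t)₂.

(-12.223, -6.309)

At (-2, 5/2): F = (30.000, 16.500).
Jacobian J = [[6·s·t - 2·s - t, 3·s^2 - s], [-2, 4·t]].
At the point, J = [[-28.500, 14.000], [-2.000, 10.000]] (det J = -257.000).
Solving J·Δ = −F gives Δ = (0.268, -1.596).
Then the next iterate is (s, t)₁ = (-1.732, 0.904).
Round to (-1.732, 0.904) and repeat: F = (5.70143, 5.09843), J = [[-6.83437, 10.73147], [-2.000, 3.616]].
Δ = (-10.491, -7.213), so (s, t)₂ = (-12.223, -6.309).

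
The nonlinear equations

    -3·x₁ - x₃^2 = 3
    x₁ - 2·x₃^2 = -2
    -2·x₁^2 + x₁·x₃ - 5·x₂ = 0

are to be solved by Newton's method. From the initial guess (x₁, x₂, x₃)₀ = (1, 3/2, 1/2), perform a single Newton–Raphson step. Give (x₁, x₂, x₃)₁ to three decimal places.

(-1.143, 1.236, 0.679)

At (1, 3/2, 1/2): F = (-6.250, 2.500, -9.000).
Jacobian J = [[-3, 0, -2·x₃], [1, 0, -4·x₃], [-4·x₁ + x₃, -5, x₁]].
At the point, J = [[-3.000, 0.000, -1.000], [1.000, 0.000, -2.000], [-3.500, -5.000, 1.000]] (det J = 35.000).
Solving J·Δ = −F gives Δ = (-2.143, -0.264, 0.179).
Then the next iterate is (x₁, x₂, x₃)₁ = (-1.143, 1.236, 0.679).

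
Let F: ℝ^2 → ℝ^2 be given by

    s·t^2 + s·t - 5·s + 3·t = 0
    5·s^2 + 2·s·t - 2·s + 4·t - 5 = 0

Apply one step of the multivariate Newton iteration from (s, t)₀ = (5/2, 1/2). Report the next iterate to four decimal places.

(1.2486, 0.9758)

At (5/2, 1/2): F = (-9.1250, 25.7500).
Jacobian J = [[t^2 + t - 5, 2·s·t + s + 3], [10·s + 2·t - 2, 2·s + 4]].
At the point, J = [[-4.2500, 8.0000], [24.0000, 9.0000]] (det J = -230.2500).
Solving J·Δ = −F gives Δ = (-1.2514, 0.4758).
Then the next iterate is (s, t)₁ = (1.2486, 0.9758).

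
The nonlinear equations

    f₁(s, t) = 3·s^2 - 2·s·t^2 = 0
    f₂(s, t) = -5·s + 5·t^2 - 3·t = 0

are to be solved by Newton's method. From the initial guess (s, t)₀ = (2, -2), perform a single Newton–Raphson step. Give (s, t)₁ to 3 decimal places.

(-11.667, 1.667)

At (2, -2): F = (-4.000, 16.000).
Jacobian J = [[6·s - 2·t^2, -4·s·t], [-5, 10·t - 3]].
At the point, J = [[4.000, 16.000], [-5.000, -23.000]] (det J = -12.000).
Solving J·Δ = −F gives Δ = (-13.667, 3.667).
Then the next iterate is (s, t)₁ = (-11.667, 1.667).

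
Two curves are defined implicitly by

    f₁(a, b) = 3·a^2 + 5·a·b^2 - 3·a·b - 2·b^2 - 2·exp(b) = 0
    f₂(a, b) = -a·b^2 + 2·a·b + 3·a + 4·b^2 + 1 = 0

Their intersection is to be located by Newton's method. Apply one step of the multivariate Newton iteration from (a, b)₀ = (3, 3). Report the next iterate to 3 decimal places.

(3.223, -0.083)

At (3, 3): F = (76.82893, 37.000).
Jacobian J = [[6·a + 5·b^2 - 3·b, 10·a·b - 3·a - 4·b - 2·exp(b)], [-b^2 + 2·b + 3, -2·a·b + 2·a + 8·b]].
At the point, J = [[54.000, 28.82893], [0.000, 12.000]] (det J = 648.000).
Solving J·Δ = −F gives Δ = (0.223, -3.083).
Then the next iterate is (a, b)₁ = (3.223, -0.083).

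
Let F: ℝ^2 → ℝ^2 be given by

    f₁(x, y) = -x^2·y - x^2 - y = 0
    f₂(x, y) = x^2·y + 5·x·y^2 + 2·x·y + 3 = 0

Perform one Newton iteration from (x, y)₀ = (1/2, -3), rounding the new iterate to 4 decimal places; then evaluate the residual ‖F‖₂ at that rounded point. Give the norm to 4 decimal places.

At (1/2, -3): F = (3.5000, 21.7500).
Jacobian J = [[-2·x·y - 2·x, -x^2 - 1], [2·x·y + 5·y^2 + 2·y, x^2 + 10·x·y + 2·x]].
At the point, J = [[2.0000, -1.2500], [36.0000, -13.7500]] (det J = 17.5000).
Solving J·Δ = −F gives Δ = (1.1964, 4.7143).
Then the next iterate is (x, y)₁ = (1.6964, 1.7143).
Re-evaluating at (1.6964, 1.7143): F = (-9.525439, 38.676753), so ‖F‖₂ = 39.8325.

39.8325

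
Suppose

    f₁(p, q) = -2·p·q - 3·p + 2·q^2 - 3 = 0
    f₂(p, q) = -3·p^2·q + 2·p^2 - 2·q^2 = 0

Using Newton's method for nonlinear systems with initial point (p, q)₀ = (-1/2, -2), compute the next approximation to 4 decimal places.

(-0.6923, -1.3846)

At (-1/2, -2): F = (4.5000, -6.0000).
Jacobian J = [[-2·q - 3, -2·p + 4·q], [-6·p·q + 4·p, -3·p^2 - 4·q]].
At the point, J = [[1.0000, -7.0000], [-8.0000, 7.2500]] (det J = -48.7500).
Solving J·Δ = −F gives Δ = (-0.1923, 0.6154).
Then the next iterate is (p, q)₁ = (-0.6923, -1.3846).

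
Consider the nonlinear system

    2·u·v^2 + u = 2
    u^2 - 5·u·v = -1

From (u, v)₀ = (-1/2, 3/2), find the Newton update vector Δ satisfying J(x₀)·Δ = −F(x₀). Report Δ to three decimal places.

At (-1/2, 3/2): F = (-4.750, 5.000).
Jacobian J = [[2·v^2 + 1, 4·u·v], [2·u - 5·v, -5·u]].
At the point, J = [[5.500, -3.000], [-8.500, 2.500]] (det J = -11.750).
Solving J·Δ = −F gives Δ = (0.266, -1.096).

(0.266, -1.096)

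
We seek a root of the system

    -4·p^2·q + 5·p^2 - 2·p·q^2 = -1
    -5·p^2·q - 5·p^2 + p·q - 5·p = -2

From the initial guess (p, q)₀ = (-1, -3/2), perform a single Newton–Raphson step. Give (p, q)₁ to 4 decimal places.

At (-1, -3/2): F = (16.5000, 11.0000).
Jacobian J = [[-8·p·q + 10·p - 2·q^2, -4·p^2 - 4·p·q], [-10·p·q - 10·p + q - 5, -5·p^2 + p]].
At the point, J = [[-26.5000, -10.0000], [-11.5000, -6.0000]] (det J = 44.0000).
Solving J·Δ = −F gives Δ = (-0.2500, 2.3125).
Then the next iterate is (p, q)₁ = (-1.2500, 0.8125).

(-1.2500, 0.8125)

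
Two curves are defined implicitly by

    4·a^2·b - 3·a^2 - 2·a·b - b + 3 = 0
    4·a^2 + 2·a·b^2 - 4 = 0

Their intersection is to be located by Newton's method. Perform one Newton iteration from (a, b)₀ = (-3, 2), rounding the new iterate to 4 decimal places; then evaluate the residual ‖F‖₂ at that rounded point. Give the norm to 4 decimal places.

17.9399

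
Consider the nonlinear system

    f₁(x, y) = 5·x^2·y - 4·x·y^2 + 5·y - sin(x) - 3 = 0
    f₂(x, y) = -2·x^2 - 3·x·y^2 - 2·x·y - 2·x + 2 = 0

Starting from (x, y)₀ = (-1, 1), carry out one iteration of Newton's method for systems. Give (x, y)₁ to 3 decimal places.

At (-1, 1): F = (11.84147, 7.000).
Jacobian J = [[10·x·y - 4·y^2 - cos(x), 5·x^2 - 8·x·y + 5], [-4·x - 3·y^2 - 2·y - 2, -6·x·y - 2·x]].
At the point, J = [[-14.54030, 18.000], [-3.000, 8.000]] (det J = -62.32242).
Solving J·Δ = −F gives Δ = (-0.502, -1.063).
Then the next iterate is (x, y)₁ = (-1.502, -0.063).

(-1.502, -0.063)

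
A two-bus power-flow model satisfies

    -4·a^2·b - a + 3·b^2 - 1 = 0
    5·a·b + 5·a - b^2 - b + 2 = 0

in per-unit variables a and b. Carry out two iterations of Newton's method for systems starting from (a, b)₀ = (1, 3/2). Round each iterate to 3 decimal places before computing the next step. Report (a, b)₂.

(-0.404, -0.750)

At (1, 3/2): F = (-1.250, 10.750).
Jacobian J = [[-8·a·b - 1, -4·a^2 + 6·b], [5·b + 5, 5·a - 2·b - 1]].
At the point, J = [[-13.000, 5.000], [12.500, 1.000]] (det J = -75.500).
Solving J·Δ = −F gives Δ = (-0.728, -1.644).
Then the next iterate is (a, b)₁ = (0.272, -0.144).
Round to (0.272, -0.144) and repeat: F = (-1.16718, 3.28742), J = [[-0.68666, -1.15994], [4.280, 0.648]].
Δ = (-0.676, -0.606), so (a, b)₂ = (-0.404, -0.750).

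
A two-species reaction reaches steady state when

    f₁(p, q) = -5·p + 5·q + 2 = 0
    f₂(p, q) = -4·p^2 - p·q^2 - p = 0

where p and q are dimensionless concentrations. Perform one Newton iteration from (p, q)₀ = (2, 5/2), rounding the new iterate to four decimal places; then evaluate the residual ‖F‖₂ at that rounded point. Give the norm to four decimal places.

9.9104

At (2, 5/2): F = (4.5000, -30.5000).
Jacobian J = [[-5, 5], [-8·p - q^2 - 1, -2·p·q]].
At the point, J = [[-5.0000, 5.0000], [-23.2500, -10.0000]] (det J = 166.2500).
Solving J·Δ = −F gives Δ = (-0.6466, -1.5466).
Then the next iterate is (p, q)₁ = (1.3534, 0.9534).
Re-evaluating at (1.3534, 0.9534): F = (0.0000, -9.910368), so ‖F‖₂ = 9.9104.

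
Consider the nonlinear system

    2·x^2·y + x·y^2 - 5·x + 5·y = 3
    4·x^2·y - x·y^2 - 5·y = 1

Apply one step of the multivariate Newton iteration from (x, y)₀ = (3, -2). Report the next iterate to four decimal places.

(0.1948, -3.6481)

At (3, -2): F = (-52.0000, -75.0000).
Jacobian J = [[4·x·y + y^2 - 5, 2·x^2 + 2·x·y + 5], [8·x·y - y^2, 4·x^2 - 2·x·y - 5]].
At the point, J = [[-25.0000, 11.0000], [-52.0000, 43.0000]] (det J = -503.0000).
Solving J·Δ = −F gives Δ = (-2.8052, -1.6481).
Then the next iterate is (x, y)₁ = (0.1948, -3.6481).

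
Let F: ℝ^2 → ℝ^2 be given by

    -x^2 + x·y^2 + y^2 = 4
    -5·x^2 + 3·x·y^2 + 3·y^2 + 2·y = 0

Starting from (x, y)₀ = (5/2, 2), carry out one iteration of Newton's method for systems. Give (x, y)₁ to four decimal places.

At (5/2, 2): F = (3.7500, 14.7500).
Jacobian J = [[-2·x + y^2, 2·x·y + 2·y], [-10·x + 3·y^2, 6·x·y + 6·y + 2]].
At the point, J = [[-1.0000, 14.0000], [-13.0000, 44.0000]] (det J = 138.0000).
Solving J·Δ = −F gives Δ = (0.3007, -0.2464).
Then the next iterate is (x, y)₁ = (2.8007, 1.7536).

(2.8007, 1.7536)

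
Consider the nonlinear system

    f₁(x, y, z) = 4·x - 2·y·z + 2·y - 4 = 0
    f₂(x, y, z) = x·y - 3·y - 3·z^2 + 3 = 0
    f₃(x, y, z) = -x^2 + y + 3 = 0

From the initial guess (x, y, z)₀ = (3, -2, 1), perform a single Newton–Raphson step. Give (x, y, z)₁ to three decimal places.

At (3, -2, 1): F = (8.000, 0.000, -8.000).
Jacobian J = [[4, -2·z + 2, -2·y], [y, x - 3, -6·z], [-2·x, 1, 0]].
At the point, J = [[4.000, 0.000, 4.000], [-2.000, 0.000, -6.000], [-6.000, 1.000, 0.000]] (det J = 16.000).
Solving J·Δ = −F gives Δ = (-3.000, -10.000, 1.000).
Then the next iterate is (x, y, z)₁ = (0.000, -12.000, 2.000).

(0.000, -12.000, 2.000)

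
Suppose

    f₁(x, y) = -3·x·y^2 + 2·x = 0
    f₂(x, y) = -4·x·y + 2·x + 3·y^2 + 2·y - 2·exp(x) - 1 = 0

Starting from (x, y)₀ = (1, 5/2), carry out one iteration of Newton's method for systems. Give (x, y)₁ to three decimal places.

At (1, 5/2): F = (-16.750, 9.31344).
Jacobian J = [[-3·y^2 + 2, -6·x·y], [-4·y - 2·exp(x) + 2, -4·x + 6·y + 2]].
At the point, J = [[-16.750, -15.000], [-13.43656, 13.000]] (det J = -419.29845).
Solving J·Δ = −F gives Δ = (-0.186, -0.909).
Then the next iterate is (x, y)₁ = (0.814, 1.591).

(0.814, 1.591)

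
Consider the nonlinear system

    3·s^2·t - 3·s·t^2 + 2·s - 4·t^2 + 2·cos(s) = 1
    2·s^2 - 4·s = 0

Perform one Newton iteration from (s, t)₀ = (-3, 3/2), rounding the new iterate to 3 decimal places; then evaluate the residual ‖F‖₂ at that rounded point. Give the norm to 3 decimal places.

At (-3, 3/2): F = (42.77002, 30.000).
Jacobian J = [[6·s·t - 3·t^2 - 2·sin(s) + 2, 3·s^2 - 6·s·t - 8·t], [4·s - 4, 0]].
At the point, J = [[-31.46776, 42.000], [-16.000, 0.000]] (det J = 672.000).
Solving J·Δ = −F gives Δ = (1.875, 0.386).
Then the next iterate is (s, t)₁ = (-1.125, 1.886).
Re-evaluating at (-1.125, 1.886): F = (2.55014, 7.03125), so ‖F‖₂ = 7.479.

7.479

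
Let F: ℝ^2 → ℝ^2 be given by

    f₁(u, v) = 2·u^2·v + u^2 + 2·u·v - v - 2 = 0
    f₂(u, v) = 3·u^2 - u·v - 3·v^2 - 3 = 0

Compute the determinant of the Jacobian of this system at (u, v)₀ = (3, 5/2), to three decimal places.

J = [[4·u·v + 2·u + 2·v, 2·u^2 + 2·u - 1], [6·u - v, -u - 6·v]].
At the point, J = [[41.000, 23.000], [15.500, -18.000]].
det J = -1094.500.

-1094.500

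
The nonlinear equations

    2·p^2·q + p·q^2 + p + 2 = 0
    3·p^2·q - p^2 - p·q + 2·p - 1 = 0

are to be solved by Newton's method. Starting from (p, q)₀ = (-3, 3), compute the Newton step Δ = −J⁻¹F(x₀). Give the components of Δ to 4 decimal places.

(1.0000, -0.8333)

At (-3, 3): F = (26.0000, 74.0000).
Jacobian J = [[4·p·q + q^2 + 1, 2·p^2 + 2·p·q], [6·p·q - 2·p - q + 2, 3·p^2 - p]].
At the point, J = [[-26.0000, 0.0000], [-49.0000, 30.0000]] (det J = -780.0000).
Solving J·Δ = −F gives Δ = (1.0000, -0.8333).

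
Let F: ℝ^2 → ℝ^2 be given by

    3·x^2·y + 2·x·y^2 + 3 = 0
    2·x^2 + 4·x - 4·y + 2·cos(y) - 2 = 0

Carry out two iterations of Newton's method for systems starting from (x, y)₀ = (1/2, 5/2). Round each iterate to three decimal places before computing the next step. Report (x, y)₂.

(-0.434, -0.647)

At (1/2, 5/2): F = (11.125, -11.10229).
Jacobian J = [[6·x·y + 2·y^2, 3·x^2 + 4·x·y], [4·x + 4, -2·sin(y) - 4]].
At the point, J = [[20.000, 5.750], [6.000, -5.19694]] (det J = -138.43889).
Solving J·Δ = −F gives Δ = (0.044, -2.086).
Then the next iterate is (x, y)₁ = (0.544, 0.414).
Round to (0.544, 0.414) and repeat: F = (3.55403, 0.94291), J = [[1.69409, 1.78867], [6.176, -4.80455]].
Δ = (-0.978, -1.061), so (x, y)₂ = (-0.434, -0.647).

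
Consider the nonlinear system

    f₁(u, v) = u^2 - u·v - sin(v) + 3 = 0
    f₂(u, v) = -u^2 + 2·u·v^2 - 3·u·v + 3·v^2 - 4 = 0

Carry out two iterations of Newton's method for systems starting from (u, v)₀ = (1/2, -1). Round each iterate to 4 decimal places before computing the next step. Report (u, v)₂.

(-0.6936, -2.1308)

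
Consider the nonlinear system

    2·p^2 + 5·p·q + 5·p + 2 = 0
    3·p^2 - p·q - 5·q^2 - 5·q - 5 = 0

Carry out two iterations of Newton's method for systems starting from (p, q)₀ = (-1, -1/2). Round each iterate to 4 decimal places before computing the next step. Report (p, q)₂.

(-1.2206, -0.1868)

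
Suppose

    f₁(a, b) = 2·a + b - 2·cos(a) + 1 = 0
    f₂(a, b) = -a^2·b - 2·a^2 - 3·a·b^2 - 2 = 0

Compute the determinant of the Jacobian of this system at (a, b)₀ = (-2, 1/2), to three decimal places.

-8.887

J = [[2·sin(a) + 2, 1], [-2·a·b - 4·a - 3·b^2, -a^2 - 6·a·b]].
At the point, J = [[0.18141, 1.000], [9.250, 2.000]].
det J = -8.887.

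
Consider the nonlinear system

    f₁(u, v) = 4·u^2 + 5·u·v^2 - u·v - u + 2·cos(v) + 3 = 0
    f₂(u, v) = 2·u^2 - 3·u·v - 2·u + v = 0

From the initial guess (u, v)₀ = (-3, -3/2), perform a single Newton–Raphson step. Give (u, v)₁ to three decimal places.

(-1.834, -1.292)

At (-3, -3/2): F = (3.89147, 9.000).
Jacobian J = [[8·u + 5·v^2 - v - 1, 10·u·v - u - 2·sin(v)], [4·u - 3·v - 2, -3·u + 1]].
At the point, J = [[-12.250, 49.99499], [-9.500, 10.000]] (det J = 352.45240).
Solving J·Δ = −F gives Δ = (1.166, 0.208).
Then the next iterate is (u, v)₁ = (-1.834, -1.292).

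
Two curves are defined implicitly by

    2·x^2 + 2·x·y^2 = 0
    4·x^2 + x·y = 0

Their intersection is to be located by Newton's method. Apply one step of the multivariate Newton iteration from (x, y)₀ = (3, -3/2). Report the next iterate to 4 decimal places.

(1.5446, -1.0842)

At (3, -3/2): F = (31.5000, 31.5000).
Jacobian J = [[4·x + 2·y^2, 4·x·y], [8·x + y, x]].
At the point, J = [[16.5000, -18.0000], [22.5000, 3.0000]] (det J = 454.5000).
Solving J·Δ = −F gives Δ = (-1.4554, 0.4158).
Then the next iterate is (x, y)₁ = (1.5446, -1.0842).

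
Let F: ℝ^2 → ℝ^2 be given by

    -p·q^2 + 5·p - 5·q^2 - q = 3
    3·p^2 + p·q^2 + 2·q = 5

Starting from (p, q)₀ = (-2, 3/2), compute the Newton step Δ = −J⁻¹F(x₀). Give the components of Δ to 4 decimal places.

(1.2903, -1.7702)

At (-2, 3/2): F = (-21.2500, 5.5000).
Jacobian J = [[-q^2 + 5, -2·p·q - 10·q - 1], [6·p + q^2, 2·p·q + 2]].
At the point, J = [[2.7500, -10.0000], [-9.7500, -4.0000]] (det J = -108.5000).
Solving J·Δ = −F gives Δ = (1.2903, -1.7702).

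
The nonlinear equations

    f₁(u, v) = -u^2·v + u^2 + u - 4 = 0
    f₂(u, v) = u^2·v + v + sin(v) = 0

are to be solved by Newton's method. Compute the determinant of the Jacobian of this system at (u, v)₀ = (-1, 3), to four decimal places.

J = [[-2·u·v + 2·u + 1, -u^2], [2·u·v, u^2 + cos(v) + 1]].
At the point, J = [[5.0000, -1.0000], [-6.0000, 1.010008]].
det J = -0.9500.

-0.9500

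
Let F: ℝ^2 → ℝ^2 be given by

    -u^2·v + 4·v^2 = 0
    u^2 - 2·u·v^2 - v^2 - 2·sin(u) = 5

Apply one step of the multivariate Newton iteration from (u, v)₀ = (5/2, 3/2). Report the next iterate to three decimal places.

At (5/2, 3/2): F = (-0.375, -13.44694).
Jacobian J = [[-2·u·v, -u^2 + 8·v], [2·u - 2·v^2 - 2·cos(u), -4·u·v - 2·v]].
At the point, J = [[-7.500, 5.750], [2.10229, -18.000]] (det J = 122.91185).
Solving J·Δ = −F gives Δ = (-0.684, -0.827).
Then the next iterate is (u, v)₁ = (1.816, 0.673).

(1.816, 0.673)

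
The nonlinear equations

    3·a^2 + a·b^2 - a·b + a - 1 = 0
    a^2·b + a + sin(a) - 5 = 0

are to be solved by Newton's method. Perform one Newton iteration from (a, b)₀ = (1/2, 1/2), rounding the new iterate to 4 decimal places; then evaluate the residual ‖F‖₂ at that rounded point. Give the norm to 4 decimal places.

117.9806

At (1/2, 1/2): F = (0.1250, -3.895574).
Jacobian J = [[6·a + b^2 - b + 1, 2·a·b - a], [2·a·b + cos(a) + 1, a^2]].
At the point, J = [[3.7500, 0.0000], [2.377583, 0.2500]] (det J = 0.9375).
Solving J·Δ = −F gives Δ = (-0.0333, 15.8993).
Then the next iterate is (a, b)₁ = (0.4667, 16.3993).
Re-evaluating at (0.4667, 16.3993): F = (117.979490, -0.511445), so ‖F‖₂ = 117.9806.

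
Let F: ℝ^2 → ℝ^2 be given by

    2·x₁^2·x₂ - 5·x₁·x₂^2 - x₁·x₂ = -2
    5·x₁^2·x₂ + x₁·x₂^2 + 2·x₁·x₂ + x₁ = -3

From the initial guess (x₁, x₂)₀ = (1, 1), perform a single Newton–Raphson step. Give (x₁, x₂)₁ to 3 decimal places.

(0.167, 0.963)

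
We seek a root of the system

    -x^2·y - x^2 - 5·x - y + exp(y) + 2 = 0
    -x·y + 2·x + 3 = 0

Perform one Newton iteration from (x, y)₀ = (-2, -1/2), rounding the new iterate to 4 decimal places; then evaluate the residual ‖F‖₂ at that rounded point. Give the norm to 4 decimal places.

39.6114

At (-2, -1/2): F = (11.106531, -2.0000).
Jacobian J = [[-2·x·y - 2·x - 5, -x^2 + exp(y) - 1], [-y + 2, -x]].
At the point, J = [[-3.0000, -4.393469], [2.5000, 2.0000]] (det J = 4.983673).
Solving J·Δ = −F gives Δ = (-2.6940, 4.3675).
Then the next iterate is (x, y)₁ = (-4.6940, 3.8675).
Re-evaluating at (-4.6940, 3.8675): F = (-37.823543, 11.766045), so ‖F‖₂ = 39.6114.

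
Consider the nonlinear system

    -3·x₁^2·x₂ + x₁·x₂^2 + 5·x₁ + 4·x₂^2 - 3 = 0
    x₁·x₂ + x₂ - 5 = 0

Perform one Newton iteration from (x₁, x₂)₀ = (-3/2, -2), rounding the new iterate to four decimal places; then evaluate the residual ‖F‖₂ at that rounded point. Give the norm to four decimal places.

At (-3/2, -2): F = (13.0000, -4.0000).
Jacobian J = [[-6·x₁·x₂ + x₂^2 + 5, -3·x₁^2 + 2·x₁·x₂ + 8·x₂], [x₂, x₁ + 1]].
At the point, J = [[-9.0000, -16.7500], [-2.0000, -0.5000]] (det J = -29.0000).
Solving J·Δ = −F gives Δ = (-2.5345, 2.1379).
Then the next iterate is (x₁, x₂)₁ = (-4.0345, 0.1379).
Re-evaluating at (-4.0345, 0.1379): F = (-29.907030, -5.418458), so ‖F‖₂ = 30.3939.

30.3939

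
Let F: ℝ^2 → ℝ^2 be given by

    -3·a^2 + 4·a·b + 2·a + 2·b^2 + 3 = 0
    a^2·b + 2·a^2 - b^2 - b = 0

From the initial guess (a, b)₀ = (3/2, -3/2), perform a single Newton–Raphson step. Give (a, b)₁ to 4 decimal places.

At (3/2, -3/2): F = (-5.2500, 0.3750).
Jacobian J = [[-6·a + 4·b + 2, 4·a + 4·b], [2·a·b + 4·a, a^2 - 2·b - 1]].
At the point, J = [[-13.0000, 0.0000], [1.5000, 4.2500]] (det J = -55.2500).
Solving J·Δ = −F gives Δ = (-0.4038, 0.0543).
Then the next iterate is (a, b)₁ = (1.0962, -1.4457).

(1.0962, -1.4457)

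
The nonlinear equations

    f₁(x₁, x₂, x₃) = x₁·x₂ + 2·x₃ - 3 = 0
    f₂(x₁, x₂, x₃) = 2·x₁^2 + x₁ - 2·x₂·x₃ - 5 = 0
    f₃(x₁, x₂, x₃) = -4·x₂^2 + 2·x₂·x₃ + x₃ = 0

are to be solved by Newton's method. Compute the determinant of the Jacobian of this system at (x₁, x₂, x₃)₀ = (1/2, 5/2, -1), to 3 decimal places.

J = [[x₂, x₁, 2], [4·x₁ + 1, -2·x₃, -2·x₂], [0, -8·x₂ + 2·x₃, 2·x₂ + 1]].
At the point, J = [[2.500, 0.500, 2.000], [3.000, 2.000, -5.000], [0.000, -22.000, 6.000]].
det J = -386.000.

-386.000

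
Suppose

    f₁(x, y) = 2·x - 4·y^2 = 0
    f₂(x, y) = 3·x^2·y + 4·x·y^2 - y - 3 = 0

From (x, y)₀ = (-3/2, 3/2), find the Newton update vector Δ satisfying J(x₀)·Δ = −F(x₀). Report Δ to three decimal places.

(0.669, -0.889)

At (-3/2, 3/2): F = (-12.000, -7.875).
Jacobian J = [[2, -8·y], [6·x·y + 4·y^2, 3·x^2 + 8·x·y - 1]].
At the point, J = [[2.000, -12.000], [-4.500, -12.250]] (det J = -78.500).
Solving J·Δ = −F gives Δ = (0.669, -0.889).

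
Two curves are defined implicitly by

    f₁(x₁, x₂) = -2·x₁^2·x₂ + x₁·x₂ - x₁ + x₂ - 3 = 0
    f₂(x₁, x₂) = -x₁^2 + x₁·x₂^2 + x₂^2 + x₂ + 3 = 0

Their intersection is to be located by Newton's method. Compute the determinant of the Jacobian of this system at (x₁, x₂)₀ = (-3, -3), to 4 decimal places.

-220.0000

J = [[-4·x₁·x₂ + x₂ - 1, -2·x₁^2 + x₁ + 1], [-2·x₁ + x₂^2, 2·x₁·x₂ + 2·x₂ + 1]].
At the point, J = [[-40.0000, -20.0000], [15.0000, 13.0000]].
det J = -220.0000.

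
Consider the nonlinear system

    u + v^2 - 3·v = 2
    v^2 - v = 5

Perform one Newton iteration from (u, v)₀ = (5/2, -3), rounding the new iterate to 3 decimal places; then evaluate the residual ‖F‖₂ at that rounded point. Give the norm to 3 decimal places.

1.414

At (5/2, -3): F = (18.500, 7.000).
Jacobian J = [[1, 2·v - 3], [0, 2·v - 1]].
At the point, J = [[1.000, -9.000], [0.000, -7.000]] (det J = -7.000).
Solving J·Δ = −F gives Δ = (-9.500, 1.000).
Then the next iterate is (u, v)₁ = (-7.000, -2.000).
Re-evaluating at (-7.000, -2.000): F = (1.000, 1.000), so ‖F‖₂ = 1.414.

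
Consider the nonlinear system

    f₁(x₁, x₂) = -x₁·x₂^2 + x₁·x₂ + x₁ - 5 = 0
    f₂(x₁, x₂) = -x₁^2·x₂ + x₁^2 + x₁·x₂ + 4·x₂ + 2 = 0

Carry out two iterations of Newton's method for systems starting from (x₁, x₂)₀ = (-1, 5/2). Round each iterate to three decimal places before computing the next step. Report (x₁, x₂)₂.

At (-1, 5/2): F = (-2.250, 8.000).
Jacobian J = [[-x₂^2 + x₂ + 1, -2·x₁·x₂ + x₁], [-2·x₁·x₂ + 2·x₁ + x₂, -x₁^2 + x₁ + 4]].
At the point, J = [[-2.750, 4.000], [5.500, 2.000]] (det J = -27.500).
Solving J·Δ = −F gives Δ = (-1.327, -0.350).
Then the next iterate is (x₁, x₂)₁ = (-2.327, 2.150).
Round to (-2.327, 2.150) and repeat: F = (-1.57349, -0.63022), J = [[-1.47250, 7.67910], [7.50210, -3.74193]].
Δ = (0.206, 0.244), so (x₁, x₂)₂ = (-2.121, 2.394).

(-2.121, 2.394)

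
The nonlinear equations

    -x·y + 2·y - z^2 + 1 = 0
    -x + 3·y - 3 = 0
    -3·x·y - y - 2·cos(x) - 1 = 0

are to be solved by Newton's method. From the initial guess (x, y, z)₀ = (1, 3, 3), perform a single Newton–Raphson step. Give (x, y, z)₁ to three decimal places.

At (1, 3, 3): F = (-5.000, 5.000, -14.08060).
Jacobian J = [[-y, -x + 2, -2·z], [-1, 3, 0], [-3·y + 2·sin(x), -3·x - 1, 0]].
At the point, J = [[-3.000, 1.000, -6.000], [-1.000, 3.000, 0.000], [-7.31706, -4.000, 0.000]] (det J = -155.70704).
Solving J·Δ = −F gives Δ = (-0.857, -1.952, -0.730).
Then the next iterate is (x, y, z)₁ = (0.143, 1.048, 2.270).

(0.143, 1.048, 2.270)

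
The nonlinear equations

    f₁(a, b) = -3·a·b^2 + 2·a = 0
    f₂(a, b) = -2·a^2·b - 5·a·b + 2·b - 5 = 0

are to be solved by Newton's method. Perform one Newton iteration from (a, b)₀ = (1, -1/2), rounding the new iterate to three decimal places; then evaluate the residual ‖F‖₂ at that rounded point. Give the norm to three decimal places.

0.755

At (1, -1/2): F = (1.250, -2.500).
Jacobian J = [[-3·b^2 + 2, -6·a·b], [-4·a·b - 5·b, -2·a^2 - 5·a + 2]].
At the point, J = [[1.250, 3.000], [4.500, -5.000]] (det J = -19.750).
Solving J·Δ = −F gives Δ = (0.063, -0.443).
Then the next iterate is (a, b)₁ = (1.063, -0.943).
Re-evaluating at (1.063, -0.943): F = (-0.70982, 0.25717), so ‖F‖₂ = 0.755.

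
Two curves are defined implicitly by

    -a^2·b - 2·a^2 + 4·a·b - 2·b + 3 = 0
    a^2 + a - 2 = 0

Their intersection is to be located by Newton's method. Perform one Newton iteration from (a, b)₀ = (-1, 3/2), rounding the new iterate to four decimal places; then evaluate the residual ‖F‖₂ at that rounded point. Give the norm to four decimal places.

At (-1, 3/2): F = (-9.5000, -2.0000).
Jacobian J = [[-2·a·b - 4·a + 4·b, -a^2 + 4·a - 2], [2·a + 1, 0]].
At the point, J = [[13.0000, -7.0000], [-1.0000, 0.0000]] (det J = -7.0000).
Solving J·Δ = −F gives Δ = (-2.0000, -5.0714).
Then the next iterate is (a, b)₁ = (-3.0000, -3.5714).
Re-evaluating at (-3.0000, -3.5714): F = (67.1422, 4.0000), so ‖F‖₂ = 67.2612.

67.2612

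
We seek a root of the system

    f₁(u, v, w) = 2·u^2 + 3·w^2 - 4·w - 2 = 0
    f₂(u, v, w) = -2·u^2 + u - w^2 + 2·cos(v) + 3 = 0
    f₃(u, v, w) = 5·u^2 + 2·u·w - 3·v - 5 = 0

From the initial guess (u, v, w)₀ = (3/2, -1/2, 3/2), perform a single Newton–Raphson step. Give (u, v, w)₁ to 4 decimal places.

At (3/2, -1/2, 3/2): F = (3.2500, -0.494835, 12.2500).
Jacobian J = [[4·u, 0, 6·w - 4], [-4·u + 1, -2·sin(v), -2·w], [10·u + 2·w, -3, 2·u]].
At the point, J = [[6.0000, 0.0000, 5.0000], [-5.0000, 0.958851, -3.0000], [18.0000, -3.0000, 3.0000]] (det J = -48.037278).
Solving J·Δ = −F gives Δ = (-1.4824, -3.6820, 1.1288).
Then the next iterate is (u, v, w)₁ = (0.0176, -4.1820, 2.6288).

(0.0176, -4.1820, 2.6288)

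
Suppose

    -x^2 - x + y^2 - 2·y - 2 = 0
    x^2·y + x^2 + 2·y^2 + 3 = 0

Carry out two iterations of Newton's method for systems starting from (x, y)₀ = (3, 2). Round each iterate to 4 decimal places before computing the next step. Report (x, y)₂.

(-0.6794, 1.4811)

At (3, 2): F = (-14.0000, 38.0000).
Jacobian J = [[-2·x - 1, 2·y - 2], [2·x·y + 2·x, x^2 + 4·y]].
At the point, J = [[-7.0000, 2.0000], [18.0000, 17.0000]] (det J = -155.0000).
Solving J·Δ = −F gives Δ = (-2.0258, -0.0903).
Then the next iterate is (x, y)₁ = (0.9742, 1.9097).
Round to (0.9742, 1.9097) and repeat: F = (-4.095712, 13.055404), J = [[-2.9484, 1.8194], [5.669259, 8.587866]].
Δ = (-1.6536, -0.4286), so (x, y)₂ = (-0.6794, 1.4811).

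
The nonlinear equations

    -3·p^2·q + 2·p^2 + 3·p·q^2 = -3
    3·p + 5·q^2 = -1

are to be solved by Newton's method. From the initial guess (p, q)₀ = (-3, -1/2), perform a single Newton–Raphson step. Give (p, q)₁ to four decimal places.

(-1.1787, -0.7572)

At (-3, -1/2): F = (32.2500, -6.7500).
Jacobian J = [[-6·p·q + 4·p + 3·q^2, -3·p^2 + 6·p·q], [3, 10·q]].
At the point, J = [[-20.2500, -18.0000], [3.0000, -5.0000]] (det J = 155.2500).
Solving J·Δ = −F gives Δ = (1.8213, -0.2572).
Then the next iterate is (p, q)₁ = (-1.1787, -0.7572).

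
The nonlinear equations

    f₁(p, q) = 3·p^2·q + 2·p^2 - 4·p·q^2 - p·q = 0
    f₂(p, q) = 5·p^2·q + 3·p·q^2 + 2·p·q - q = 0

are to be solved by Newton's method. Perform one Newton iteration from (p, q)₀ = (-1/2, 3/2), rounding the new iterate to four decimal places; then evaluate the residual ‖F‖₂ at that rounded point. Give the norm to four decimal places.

2.2480

At (-1/2, 3/2): F = (6.8750, -4.5000).
Jacobian J = [[6·p·q + 4·p - 4·q^2 - q, 3·p^2 - 8·p·q - p], [10·p·q + 3·q^2 + 2·q, 5·p^2 + 6·p·q + 2·p - 1]].
At the point, J = [[-17.0000, 7.2500], [2.2500, -5.2500]] (det J = 72.9375).
Solving J·Δ = −F gives Δ = (0.0476, -0.8368).
Then the next iterate is (p, q)₁ = (-0.4524, 0.6632).
Re-evaluating at (-0.4524, 0.6632): F = (1.912490, -1.181535), so ‖F‖₂ = 2.2480.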